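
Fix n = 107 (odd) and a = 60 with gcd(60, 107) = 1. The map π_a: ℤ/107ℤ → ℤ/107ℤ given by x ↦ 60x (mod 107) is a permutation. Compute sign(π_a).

-1

Trace 13: π^k(13) = [13, 31, 41, 106, 47, 38, 33] for k=0..6.
Decompose π into cycles: lengths [106, 1] (2 cycles, including the fixed point 0).
sign(π) = (−1)^{n − #cycles} = (−1)^{107−2} = (−1)^105 = -1.
Via Zolotarev, sign(π_{60}) = (60|107) = -1.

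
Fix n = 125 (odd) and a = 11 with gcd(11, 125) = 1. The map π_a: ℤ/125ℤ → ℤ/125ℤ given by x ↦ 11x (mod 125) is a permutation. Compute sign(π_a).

Trace 11: π^k(11) = [11, 121, 81, 16, 51, 61, 46] for k=0..6.
Cycle lengths of π_11 on ℤ/125ℤ: [25, 25, 25, 25, 5, 5, 5, 5, 1, 1, 1, 1, 1]; 13 cycles in total.
Σ(ℓ_i−1) = 125−13 = 112; sign = (−1)^112 = +1.
(11|125)_J = +1 (Zolotarev's lemma cross-check).

+1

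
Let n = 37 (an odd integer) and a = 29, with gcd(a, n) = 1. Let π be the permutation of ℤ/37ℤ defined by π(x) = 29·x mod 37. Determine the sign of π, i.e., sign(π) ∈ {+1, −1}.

-1

Start at x=36: 36 → 8 → 10 → 31 → 11 → 23 → 1 → … (one orbit).
The orbit structure of x ↦ 29x mod 37: 4 orbits of sizes [12, 12, 12, 1].
4 cycles on 37: each ℓ→(−1)^(ℓ−1), product (−1)^33 = -1.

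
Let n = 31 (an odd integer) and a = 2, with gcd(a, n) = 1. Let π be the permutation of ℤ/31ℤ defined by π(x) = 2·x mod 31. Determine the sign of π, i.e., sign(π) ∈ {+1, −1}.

+1

Orbit of 2 under x↦2x: [2, 4, 8, 16, 1]… (length divides ord_31(2)).
The orbit structure of x ↦ 2x mod 31: 7 orbits of sizes [5, 5, 5, 5, 5, 5, 1].
Σ(ℓ_i−1) = 31−7 = 24; sign = (−1)^24 = +1.
The Jacobi symbol (2|31) = +1 (Zolotarev) agrees.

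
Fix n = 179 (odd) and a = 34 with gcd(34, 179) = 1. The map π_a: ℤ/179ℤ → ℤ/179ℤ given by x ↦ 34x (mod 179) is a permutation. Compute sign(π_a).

-1

Trace 71: π^k(71) = [71, 87, 94, 153, 11, 16, 7] for k=0..6.
Cycle type of π: 178 + 1; total 2 cycles.
sign(π) = (−1)^{n − #cycles} = (−1)^{179−2} = (−1)^177 = -1.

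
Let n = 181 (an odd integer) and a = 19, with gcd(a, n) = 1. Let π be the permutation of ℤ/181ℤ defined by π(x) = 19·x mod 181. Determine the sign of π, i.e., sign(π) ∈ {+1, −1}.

Start at x=162: 162 → 1 → 19 → 180 → 162 (one orbit).
Cycle type of π: 4×45 + 1; total 46 cycles.
46 cycles on 181: each ℓ→(−1)^(ℓ−1), product (−1)^135 = -1.
Zolotarev: (19|181) = -1, matching the cycle-count sign.

-1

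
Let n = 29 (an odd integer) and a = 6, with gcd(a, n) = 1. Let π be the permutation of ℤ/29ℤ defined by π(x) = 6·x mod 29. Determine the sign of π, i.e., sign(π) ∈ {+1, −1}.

+1

Trace 7: π^k(7) = [7, 13, 20, 4, 24, 28, 23] for k=0..6.
π_6 has 3 disjoint cycles with lengths [14, 14, 1] on {0,…,28}.
With 3 cycles on 29 points, sign = (−1)^{29−3} = +1.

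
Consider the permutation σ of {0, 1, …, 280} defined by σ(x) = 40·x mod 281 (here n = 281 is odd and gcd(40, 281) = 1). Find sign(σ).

+1

Orbit of 213 under x↦40x: [213, 90, 228, 128, 62, 232, 7]… (length divides ord_281(40)).
π_40 has 15 disjoint cycles with lengths [20, 20, 20, 20, 20, 20, 20, 20, 20, 20, 20, 20, 20, 20, 1] on {0,…,280}.
sign(π) = (−1)^{n − #cycles} = (−1)^{281−15} = (−1)^266 = +1.
Zolotarev: (40|281) = +1, matching the cycle-count sign.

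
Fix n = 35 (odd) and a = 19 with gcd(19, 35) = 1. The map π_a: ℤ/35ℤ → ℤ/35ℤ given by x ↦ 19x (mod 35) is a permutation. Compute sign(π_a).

-1

Trace 11: π^k(11) = [11, 34, 16, 24, 1, 19] for k=0..5.
8 cycles of lengths [6, 6, 6, 6, 6, 2, 2, 1].
With 8 cycles on 35 points, sign = (−1)^{35−8} = -1.
Check: (19/35) = -1 by Zolotarev.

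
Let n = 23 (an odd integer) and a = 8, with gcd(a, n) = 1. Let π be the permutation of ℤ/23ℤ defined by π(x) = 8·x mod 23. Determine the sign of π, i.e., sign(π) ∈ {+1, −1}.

Start at x=13: 13 → 12 → 4 → 9 → 3 → 1 → 8 → … (one orbit).
The orbit structure of x ↦ 8x mod 23: 3 orbits of sizes [11, 11, 1].
Σ(ℓ_i−1) = 23−3 = 20; sign = (−1)^20 = +1.

+1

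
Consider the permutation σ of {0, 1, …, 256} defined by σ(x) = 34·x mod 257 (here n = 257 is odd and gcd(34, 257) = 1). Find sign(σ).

Orbit of 2 under x↦34x: [2, 68, 256, 223, 129, 17, 64]… (length divides ord_257(34)).
9 cycles of lengths [32, 32, 32, 32, 32, 32, 32, 32, 1].
n − c = 257 − 9 = 248; sign = (−1)^248 = +1.
Via Zolotarev, sign(π_{34}) = (34|257) = +1.

+1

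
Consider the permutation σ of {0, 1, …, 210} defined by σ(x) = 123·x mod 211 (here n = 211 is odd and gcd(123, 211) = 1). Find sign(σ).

Start at x=123: 123 → 148 → 58 → 171 → 144 → 199 → 1 → 123 (one orbit).
Cycle type of π: 7×30 + 1; total 31 cycles.
211 − 31 = 180 transpositions; sign(π) = (−1)^180 = +1.

+1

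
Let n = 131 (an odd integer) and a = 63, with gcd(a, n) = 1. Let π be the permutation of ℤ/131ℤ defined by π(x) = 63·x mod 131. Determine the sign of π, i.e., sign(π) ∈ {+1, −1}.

+1

Orbit of 63 under x↦63x: [63, 39, 99, 80, 62, 107, 60]… (length divides ord_131(63)).
The orbit structure of x ↦ 63x mod 131: 11 orbits of sizes [13, 13, 13, 13, 13, 13, 13, 13, 13, 13, 1].
With 11 cycles on 131 points, sign = (−1)^{131−11} = +1.
The Jacobi symbol (63|131) = +1 (Zolotarev) agrees.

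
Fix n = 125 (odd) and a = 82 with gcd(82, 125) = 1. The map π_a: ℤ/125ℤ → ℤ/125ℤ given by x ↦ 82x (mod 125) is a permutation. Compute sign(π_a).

Start at x=82: 82 → 99 → 118 → 51 → 57 → 49 → 18 → … (one orbit).
The orbit structure of x ↦ 82x mod 125: 12 orbits of sizes [20, 20, 20, 20, 20, 4, 4, 4, 4, 4, 4, 1].
n − c = 125 − 12 = 113; sign = (−1)^113 = -1.
The Jacobi symbol (82|125) = -1 (Zolotarev) agrees.

-1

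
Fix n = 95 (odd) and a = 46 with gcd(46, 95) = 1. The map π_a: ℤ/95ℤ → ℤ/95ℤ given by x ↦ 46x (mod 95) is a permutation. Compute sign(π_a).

Start at x=46: 46 → 26 → 56 → 11 → 31 → 1 → 46 (one orbit).
Decompose π into cycles: lengths [6, 6, 6, 6, 6, 6, 6, 6, 6, 6, 6, 6, 6, 6, 6, 1, 1, 1, 1, 1] (20 cycles, including the fixed point 0).
95 − 20 = 75 transpositions; sign(π) = (−1)^75 = -1.
Via Zolotarev, sign(π_{46}) = (46|95) = -1.

-1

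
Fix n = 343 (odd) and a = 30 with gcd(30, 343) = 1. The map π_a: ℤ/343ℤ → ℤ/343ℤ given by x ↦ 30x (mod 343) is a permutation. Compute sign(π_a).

+1

Orbit of 30 under x↦30x: [30, 214, 246, 177, 165, 148, 324]… (length divides ord_343(30)).
Cycle type of π: 21×14 + 3×16 + 1; total 31 cycles.
With 31 cycles on 343 points, sign = (−1)^{343−31} = +1.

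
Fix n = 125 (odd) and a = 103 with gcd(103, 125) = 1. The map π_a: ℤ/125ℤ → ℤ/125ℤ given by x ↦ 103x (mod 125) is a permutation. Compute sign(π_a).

-1

Orbit of 97 under x↦103x: [97, 116, 73, 19, 82, 71, 63]… (length divides ord_125(103)).
Cycle type of π: 100 + 20 + 4 + 1; total 4 cycles.
125 − 4 = 121 transpositions; sign(π) = (−1)^121 = -1.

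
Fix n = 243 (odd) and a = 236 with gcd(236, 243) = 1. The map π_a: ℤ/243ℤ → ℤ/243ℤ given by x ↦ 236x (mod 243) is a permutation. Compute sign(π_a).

-1

Orbit of 215 under x↦236x: [215, 196, 86, 127, 83, 148, 179]… (length divides ord_243(236)).
Decompose π into cycles: lengths [162, 54, 18, 6, 2, 1] (6 cycles, including the fixed point 0).
6 cycles on 243: each ℓ→(−1)^(ℓ−1), product (−1)^237 = -1.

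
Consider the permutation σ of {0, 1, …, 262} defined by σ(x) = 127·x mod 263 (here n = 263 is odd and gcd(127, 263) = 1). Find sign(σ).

Trace 138: π^k(138) = [138, 168, 33, 246, 208, 116, 4] for k=0..6.
The orbit structure of x ↦ 127x mod 263: 2 orbits of sizes [262, 1].
sign(π) = (−1)^{n − #cycles} = (−1)^{263−2} = (−1)^261 = -1.
Via Zolotarev, sign(π_{127}) = (127|263) = -1.

-1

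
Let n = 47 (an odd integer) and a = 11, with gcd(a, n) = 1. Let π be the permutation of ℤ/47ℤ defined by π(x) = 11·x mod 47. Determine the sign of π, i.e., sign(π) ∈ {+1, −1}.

-1

Start at x=46: 46 → 36 → 20 → 32 → 23 → 18 → 10 → … (one orbit).
Cycle lengths of π_11 on ℤ/47ℤ: [46, 1]; 2 cycles in total.
sign(π) = (−1)^{n − #cycles} = (−1)^{47−2} = (−1)^45 = -1.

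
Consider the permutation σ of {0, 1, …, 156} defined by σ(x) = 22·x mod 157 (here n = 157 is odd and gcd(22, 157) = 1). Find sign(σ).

Trace 156: π^k(156) = [156, 135, 144, 28, 145, 50, 1] for k=0..6.
π_22 has 14 disjoint cycles with lengths [12, 12, 12, 12, 12, 12, 12, 12, 12, 12, 12, 12, 12, 1] on {0,…,156}.
n − c = 157 − 14 = 143; sign = (−1)^143 = -1.
(22|157)_J = -1 (Zolotarev's lemma cross-check).

-1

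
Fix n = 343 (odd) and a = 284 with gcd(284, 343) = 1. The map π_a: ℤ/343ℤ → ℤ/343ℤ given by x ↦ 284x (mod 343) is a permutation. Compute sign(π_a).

Trace 235: π^k(235) = [235, 198, 323, 151, 9, 155, 116] for k=0..6.
7 cycles of lengths [147, 147, 21, 21, 3, 3, 1].
n − c = 343 − 7 = 336; sign = (−1)^336 = +1.

+1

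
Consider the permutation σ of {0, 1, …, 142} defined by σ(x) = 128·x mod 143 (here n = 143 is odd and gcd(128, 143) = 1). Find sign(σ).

+1

Orbit of 42 under x↦128x: [42, 85, 12, 106, 126, 112, 36]… (length divides ord_143(128)).
π_128 has 5 disjoint cycles with lengths [60, 60, 12, 10, 1] on {0,…,142}.
143 − 5 = 138 transpositions; sign(π) = (−1)^138 = +1.
Check: (128/143) = +1 by Zolotarev.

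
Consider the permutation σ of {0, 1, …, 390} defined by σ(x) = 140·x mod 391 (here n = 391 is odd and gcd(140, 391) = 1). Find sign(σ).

Orbit of 239 under x↦140x: [239, 225, 220, 302, 52, 242, 254]… (length divides ord_391(140)).
15 cycles of lengths [44, 44, 44, 44, 44, 44, 44, 44, 11, 11, 4, 4, 4, 4, 1].
Σ(ℓ_i−1) = 391−15 = 376; sign = (−1)^376 = +1.
Via Zolotarev, sign(π_{140}) = (140|391) = +1.

+1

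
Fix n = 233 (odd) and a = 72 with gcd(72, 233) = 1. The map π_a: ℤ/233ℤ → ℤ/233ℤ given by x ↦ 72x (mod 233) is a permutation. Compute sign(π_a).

Orbit of 85 under x↦72x: [85, 62, 37, 101, 49, 33, 46]… (length divides ord_233(72)).
π_72 has 3 disjoint cycles with lengths [116, 116, 1] on {0,…,232}.
3 cycles on 233: each ℓ→(−1)^(ℓ−1), product (−1)^230 = +1.

+1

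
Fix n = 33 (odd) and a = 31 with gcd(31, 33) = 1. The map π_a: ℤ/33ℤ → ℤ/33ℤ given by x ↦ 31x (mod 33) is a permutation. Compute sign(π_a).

Trace 1: π^k(1) = [1, 31, 4, 25, 16] for k=0..4.
The orbit structure of x ↦ 31x mod 33: 9 orbits of sizes [5, 5, 5, 5, 5, 5, 1, 1, 1].
sign(π) = (−1)^{n − #cycles} = (−1)^{33−9} = (−1)^24 = +1.

+1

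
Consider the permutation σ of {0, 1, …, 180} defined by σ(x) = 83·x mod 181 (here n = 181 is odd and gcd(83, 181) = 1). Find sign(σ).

-1

Trace 18: π^k(18) = [18, 46, 17, 144, 6, 136, 66] for k=0..6.
The orbit structure of x ↦ 83x mod 181: 2 orbits of sizes [180, 1].
Σ(ℓ_i−1) = 181−2 = 179; sign = (−1)^179 = -1.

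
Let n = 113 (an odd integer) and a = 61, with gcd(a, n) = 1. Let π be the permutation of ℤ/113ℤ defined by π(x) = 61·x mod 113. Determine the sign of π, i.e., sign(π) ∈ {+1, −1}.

Orbit of 85 under x↦61x: [85, 100, 111, 104, 16, 72, 98]… (length divides ord_113(61)).
3 cycles of lengths [56, 56, 1].
With 3 cycles on 113 points, sign = (−1)^{113−3} = +1.
Check: (61/113) = +1 by Zolotarev.

+1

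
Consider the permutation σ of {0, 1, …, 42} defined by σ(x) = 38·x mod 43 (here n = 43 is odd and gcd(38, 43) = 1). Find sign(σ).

+1

Start at x=10: 10 → 36 → 35 → 40 → 15 → 11 → 31 → … (one orbit).
The orbit structure of x ↦ 38x mod 43: 3 orbits of sizes [21, 21, 1].
3 cycles on 43: each ℓ→(−1)^(ℓ−1), product (−1)^40 = +1.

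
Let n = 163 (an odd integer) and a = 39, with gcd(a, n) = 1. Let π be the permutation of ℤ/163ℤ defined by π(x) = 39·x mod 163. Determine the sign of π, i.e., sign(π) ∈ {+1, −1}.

+1

Start at x=62: 62 → 136 → 88 → 9 → 25 → 160 → 46 → … (one orbit).
3 cycles of lengths [81, 81, 1].
3 cycles on 163: each ℓ→(−1)^(ℓ−1), product (−1)^160 = +1.
Check: (39/163) = +1 by Zolotarev.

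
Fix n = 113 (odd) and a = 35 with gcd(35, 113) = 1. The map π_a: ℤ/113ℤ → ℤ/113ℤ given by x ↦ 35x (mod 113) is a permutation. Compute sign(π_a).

Start at x=18: 18 → 65 → 15 → 73 → 69 → 42 → 1 → … (one orbit).
The orbit structure of x ↦ 35x mod 113: 8 orbits of sizes [16, 16, 16, 16, 16, 16, 16, 1].
8 cycles on 113: each ℓ→(−1)^(ℓ−1), product (−1)^105 = -1.

-1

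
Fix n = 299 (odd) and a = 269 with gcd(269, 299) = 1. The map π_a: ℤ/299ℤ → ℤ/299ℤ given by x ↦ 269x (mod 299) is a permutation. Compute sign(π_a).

Orbit of 209 under x↦269x: [209, 9, 29, 27, 87, 81, 261]… (length divides ord_299(269)).
Cycle type of π: 33×8 + 11×2 + 3×4 + 1; total 15 cycles.
With 15 cycles on 299 points, sign = (−1)^{299−15} = +1.

+1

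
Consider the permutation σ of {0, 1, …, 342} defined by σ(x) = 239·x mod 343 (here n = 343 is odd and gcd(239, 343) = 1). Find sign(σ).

+1

Start at x=211: 211 → 8 → 197 → 92 → 36 → 29 → 71 → … (one orbit).
π_239 has 19 disjoint cycles with lengths [49, 49, 49, 49, 49, 49, 7, 7, 7, 7, 7, 7, 1, 1, 1, 1, 1, 1, 1] on {0,…,342}.
343 − 19 = 324 transpositions; sign(π) = (−1)^324 = +1.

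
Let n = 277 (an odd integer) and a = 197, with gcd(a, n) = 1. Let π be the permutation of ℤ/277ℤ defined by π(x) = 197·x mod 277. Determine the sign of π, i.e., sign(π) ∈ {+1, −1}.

Start at x=194: 194 → 269 → 86 → 45 → 1 → 197 → 29 → … (one orbit).
The orbit structure of x ↦ 197x mod 277: 2 orbits of sizes [276, 1].
sign(π) = (−1)^{n − #cycles} = (−1)^{277−2} = (−1)^275 = -1.

-1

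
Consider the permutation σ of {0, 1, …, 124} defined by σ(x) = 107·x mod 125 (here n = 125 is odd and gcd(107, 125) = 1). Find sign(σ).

-1

Orbit of 124 under x↦107x: [124, 18, 51, 82, 24, 68, 26]… (length divides ord_125(107)).
12 cycles of lengths [20, 20, 20, 20, 20, 4, 4, 4, 4, 4, 4, 1].
Σ(ℓ_i−1) = 125−12 = 113; sign = (−1)^113 = -1.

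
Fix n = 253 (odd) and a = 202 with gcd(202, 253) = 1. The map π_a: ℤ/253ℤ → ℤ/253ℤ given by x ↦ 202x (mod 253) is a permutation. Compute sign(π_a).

+1

Orbit of 64 under x↦202x: [64, 25, 243, 4, 49, 31, 190]… (length divides ord_253(202)).
Cycle type of π: 55×4 + 11×2 + 5×2 + 1; total 9 cycles.
n − c = 253 − 9 = 244; sign = (−1)^244 = +1.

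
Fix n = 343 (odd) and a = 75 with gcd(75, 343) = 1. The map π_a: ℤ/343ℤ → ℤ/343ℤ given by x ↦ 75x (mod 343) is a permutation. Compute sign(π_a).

-1

Start at x=113: 113 → 243 → 46 → 20 → 128 → 339 → 43 → … (one orbit).
Cycle type of π: 294 + 42 + 6 + 1; total 4 cycles.
sign(π) = (−1)^{n − #cycles} = (−1)^{343−4} = (−1)^339 = -1.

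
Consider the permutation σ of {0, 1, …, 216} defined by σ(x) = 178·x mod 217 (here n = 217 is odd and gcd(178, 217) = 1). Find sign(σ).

+1

Start at x=122: 122 → 16 → 27 → 32 → 54 → 64 → 108 → … (one orbit).
The orbit structure of x ↦ 178x mod 217: 11 orbits of sizes [30, 30, 30, 30, 30, 30, 10, 10, 10, 6, 1].
11 cycles on 217: each ℓ→(−1)^(ℓ−1), product (−1)^206 = +1.
Zolotarev: (178|217) = +1, matching the cycle-count sign.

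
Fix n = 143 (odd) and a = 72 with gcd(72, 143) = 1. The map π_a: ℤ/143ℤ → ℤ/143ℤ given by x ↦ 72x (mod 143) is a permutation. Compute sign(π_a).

Start at x=14: 14 → 7 → 75 → 109 → 126 → 63 → 103 → … (one orbit).
π_72 has 5 disjoint cycles with lengths [60, 60, 12, 10, 1] on {0,…,142}.
5 cycles on 143: each ℓ→(−1)^(ℓ−1), product (−1)^138 = +1.
Check: (72/143) = +1 by Zolotarev.

+1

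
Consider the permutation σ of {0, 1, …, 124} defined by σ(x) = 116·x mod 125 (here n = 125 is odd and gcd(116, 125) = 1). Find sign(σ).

+1

Orbit of 71 under x↦116x: [71, 111, 1, 116, 81, 21, 61]… (length divides ord_125(116)).
π_116 has 13 disjoint cycles with lengths [25, 25, 25, 25, 5, 5, 5, 5, 1, 1, 1, 1, 1] on {0,…,124}.
13 cycles on 125: each ℓ→(−1)^(ℓ−1), product (−1)^112 = +1.
Check: (116/125) = +1 by Zolotarev.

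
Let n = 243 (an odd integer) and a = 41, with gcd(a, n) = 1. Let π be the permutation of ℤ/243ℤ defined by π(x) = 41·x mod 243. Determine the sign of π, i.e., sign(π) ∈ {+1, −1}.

-1

Start at x=2: 2 → 82 → 203 → 61 → 71 → 238 → 38 → … (one orbit).
π_41 has 6 disjoint cycles with lengths [162, 54, 18, 6, 2, 1] on {0,…,242}.
243 − 6 = 237 transpositions; sign(π) = (−1)^237 = -1.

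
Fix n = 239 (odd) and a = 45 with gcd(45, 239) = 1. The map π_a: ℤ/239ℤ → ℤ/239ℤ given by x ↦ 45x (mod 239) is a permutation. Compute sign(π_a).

Start at x=144: 144 → 27 → 20 → 183 → 109 → 125 → 128 → … (one orbit).
3 cycles of lengths [119, 119, 1].
n − c = 239 − 3 = 236; sign = (−1)^236 = +1.

+1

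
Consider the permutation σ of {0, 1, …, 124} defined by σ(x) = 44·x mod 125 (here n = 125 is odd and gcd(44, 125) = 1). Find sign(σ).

+1

Orbit of 16 under x↦44x: [16, 79, 101, 69, 36, 84, 71]… (length divides ord_125(44)).
Decompose π into cycles: lengths [50, 50, 10, 10, 2, 2, 1] (7 cycles, including the fixed point 0).
sign(π) = (−1)^{n − #cycles} = (−1)^{125−7} = (−1)^118 = +1.
The Jacobi symbol (44|125) = +1 (Zolotarev) agrees.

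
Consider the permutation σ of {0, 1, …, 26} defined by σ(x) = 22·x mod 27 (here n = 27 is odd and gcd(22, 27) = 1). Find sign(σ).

+1

Start at x=4: 4 → 7 → 19 → 13 → 16 → 1 → 22 → … (one orbit).
The orbit structure of x ↦ 22x mod 27: 7 orbits of sizes [9, 9, 3, 3, 1, 1, 1].
7 cycles on 27: each ℓ→(−1)^(ℓ−1), product (−1)^20 = +1.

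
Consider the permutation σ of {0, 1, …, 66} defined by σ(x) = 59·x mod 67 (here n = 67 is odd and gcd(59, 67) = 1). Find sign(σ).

Trace 59: π^k(59) = [59, 64, 24, 9, 62, 40, 15] for k=0..6.
π_59 has 7 disjoint cycles with lengths [11, 11, 11, 11, 11, 11, 1] on {0,…,66}.
67 − 7 = 60 transpositions; sign(π) = (−1)^60 = +1.
The Jacobi symbol (59|67) = +1 (Zolotarev) agrees.

+1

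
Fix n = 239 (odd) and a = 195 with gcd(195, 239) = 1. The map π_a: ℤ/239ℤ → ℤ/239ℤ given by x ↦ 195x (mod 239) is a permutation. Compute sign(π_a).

Orbit of 201 under x↦195x: [201, 238, 44, 215, 100, 141, 10]… (length divides ord_239(195)).
Decompose π into cycles: lengths [14, 14, 14, 14, 14, 14, 14, 14, 14, 14, 14, 14, 14, 14, 14, 14, 14, 1] (18 cycles, including the fixed point 0).
239 − 18 = 221 transpositions; sign(π) = (−1)^221 = -1.
Zolotarev: (195|239) = -1, matching the cycle-count sign.

-1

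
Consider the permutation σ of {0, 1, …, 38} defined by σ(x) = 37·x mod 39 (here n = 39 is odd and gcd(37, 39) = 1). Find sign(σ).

Start at x=28: 28 → 22 → 34 → 10 → 19 → 1 → 37 → … (one orbit).
The orbit structure of x ↦ 37x mod 39: 6 orbits of sizes [12, 12, 12, 1, 1, 1].
With 6 cycles on 39 points, sign = (−1)^{39−6} = -1.
Via Zolotarev, sign(π_{37}) = (37|39) = -1.

-1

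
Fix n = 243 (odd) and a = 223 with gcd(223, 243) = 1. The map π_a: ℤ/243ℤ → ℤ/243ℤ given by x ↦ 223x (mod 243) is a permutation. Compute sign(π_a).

+1

Start at x=232: 232 → 220 → 217 → 34 → 49 → 235 → 160 → … (one orbit).
Decompose π into cycles: lengths [81, 81, 27, 27, 9, 9, 3, 3, 1, 1, 1] (11 cycles, including the fixed point 0).
Σ(ℓ_i−1) = 243−11 = 232; sign = (−1)^232 = +1.
(223|243)_J = +1 (Zolotarev's lemma cross-check).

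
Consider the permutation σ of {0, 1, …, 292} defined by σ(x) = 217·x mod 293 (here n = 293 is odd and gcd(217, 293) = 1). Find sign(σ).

-1

Start at x=257: 257 → 99 → 94 → 181 → 15 → 32 → 205 → … (one orbit).
Decompose π into cycles: lengths [292, 1] (2 cycles, including the fixed point 0).
sign(π) = (−1)^{n − #cycles} = (−1)^{293−2} = (−1)^291 = -1.
Via Zolotarev, sign(π_{217}) = (217|293) = -1.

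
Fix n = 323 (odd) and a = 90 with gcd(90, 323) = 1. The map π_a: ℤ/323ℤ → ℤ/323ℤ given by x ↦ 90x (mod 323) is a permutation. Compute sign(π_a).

+1

Orbit of 137 under x↦90x: [137, 56, 195, 108, 30, 116, 104]… (length divides ord_323(90)).
Decompose π into cycles: lengths [144, 144, 18, 16, 1] (5 cycles, including the fixed point 0).
5 cycles on 323: each ℓ→(−1)^(ℓ−1), product (−1)^318 = +1.
(90|323)_J = +1 (Zolotarev's lemma cross-check).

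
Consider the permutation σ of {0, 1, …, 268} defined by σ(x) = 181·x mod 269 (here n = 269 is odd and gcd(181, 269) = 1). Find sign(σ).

Trace 2: π^k(2) = [2, 93, 155, 79, 42, 70, 27] for k=0..6.
The orbit structure of x ↦ 181x mod 269: 2 orbits of sizes [268, 1].
269 − 2 = 267 transpositions; sign(π) = (−1)^267 = -1.
The Jacobi symbol (181|269) = -1 (Zolotarev) agrees.

-1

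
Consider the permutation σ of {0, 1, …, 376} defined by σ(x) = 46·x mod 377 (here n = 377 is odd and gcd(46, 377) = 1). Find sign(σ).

Trace 204: π^k(204) = [204, 336, 376, 331, 146, 307, 173] for k=0..6.
Cycle type of π: 12×29 + 4×7 + 1; total 37 cycles.
n − c = 377 − 37 = 340; sign = (−1)^340 = +1.
Check: (46/377) = +1 by Zolotarev.

+1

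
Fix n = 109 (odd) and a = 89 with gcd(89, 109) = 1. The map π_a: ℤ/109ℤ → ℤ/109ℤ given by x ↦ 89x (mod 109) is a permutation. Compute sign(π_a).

Orbit of 66 under x↦89x: [66, 97, 22, 105, 80, 35, 63]… (length divides ord_109(89)).
π_89 has 5 disjoint cycles with lengths [27, 27, 27, 27, 1] on {0,…,108}.
sign(π) = (−1)^{n − #cycles} = (−1)^{109−5} = (−1)^104 = +1.

+1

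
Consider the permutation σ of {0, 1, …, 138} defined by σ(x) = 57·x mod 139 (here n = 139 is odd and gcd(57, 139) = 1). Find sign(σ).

Start at x=64: 64 → 34 → 131 → 100 → 1 → 57 → 52 → … (one orbit).
π_57 has 7 disjoint cycles with lengths [23, 23, 23, 23, 23, 23, 1] on {0,…,138}.
Σ(ℓ_i−1) = 139−7 = 132; sign = (−1)^132 = +1.

+1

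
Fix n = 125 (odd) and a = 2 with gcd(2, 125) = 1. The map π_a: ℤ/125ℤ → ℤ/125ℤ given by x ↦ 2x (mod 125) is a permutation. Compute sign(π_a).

-1

Orbit of 83 under x↦2x: [83, 41, 82, 39, 78, 31, 62]… (length divides ord_125(2)).
Cycle lengths of π_2 on ℤ/125ℤ: [100, 20, 4, 1]; 4 cycles in total.
125 − 4 = 121 transpositions; sign(π) = (−1)^121 = -1.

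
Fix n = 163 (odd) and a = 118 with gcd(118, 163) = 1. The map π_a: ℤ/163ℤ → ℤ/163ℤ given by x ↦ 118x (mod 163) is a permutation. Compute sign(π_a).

+1

Orbit of 6 under x↦118x: [6, 56, 88, 115, 41, 111, 58]… (length divides ord_163(118)).
Decompose π into cycles: lengths [81, 81, 1] (3 cycles, including the fixed point 0).
With 3 cycles on 163 points, sign = (−1)^{163−3} = +1.
Zolotarev: (118|163) = +1, matching the cycle-count sign.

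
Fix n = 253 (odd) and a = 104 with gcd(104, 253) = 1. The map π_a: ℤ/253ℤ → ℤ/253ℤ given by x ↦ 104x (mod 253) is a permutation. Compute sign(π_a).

+1

Start at x=59: 59 → 64 → 78 → 16 → 146 → 4 → 163 → … (one orbit).
The orbit structure of x ↦ 104x mod 253: 9 orbits of sizes [55, 55, 55, 55, 11, 11, 5, 5, 1].
9 cycles on 253: each ℓ→(−1)^(ℓ−1), product (−1)^244 = +1.
(104|253)_J = +1 (Zolotarev's lemma cross-check).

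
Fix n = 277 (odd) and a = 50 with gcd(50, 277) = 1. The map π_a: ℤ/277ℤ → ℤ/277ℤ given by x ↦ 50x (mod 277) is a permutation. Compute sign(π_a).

Trace 234: π^k(234) = [234, 66, 253, 185, 109, 187, 209] for k=0..6.
The orbit structure of x ↦ 50x mod 277: 2 orbits of sizes [276, 1].
Σ(ℓ_i−1) = 277−2 = 275; sign = (−1)^275 = -1.

-1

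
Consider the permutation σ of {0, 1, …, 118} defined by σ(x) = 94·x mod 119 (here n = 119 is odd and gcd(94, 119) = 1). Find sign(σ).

Trace 72: π^k(72) = [72, 104, 18, 26, 64, 66, 16] for k=0..6.
Cycle type of π: 24×4 + 8×2 + 6 + 1; total 8 cycles.
8 cycles on 119: each ℓ→(−1)^(ℓ−1), product (−1)^111 = -1.

-1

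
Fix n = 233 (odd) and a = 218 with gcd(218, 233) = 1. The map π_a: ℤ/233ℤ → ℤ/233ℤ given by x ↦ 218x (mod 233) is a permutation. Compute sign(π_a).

Orbit of 100 under x↦218x: [100, 131, 132, 117, 109, 229, 60]… (length divides ord_233(218)).
Cycle type of π: 116×2 + 1; total 3 cycles.
n − c = 233 − 3 = 230; sign = (−1)^230 = +1.

+1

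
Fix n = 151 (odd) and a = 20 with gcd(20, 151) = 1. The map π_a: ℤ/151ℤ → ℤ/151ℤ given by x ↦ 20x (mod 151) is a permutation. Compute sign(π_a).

Start at x=44: 44 → 125 → 84 → 19 → 78 → 50 → 94 → … (one orbit).
Decompose π into cycles: lengths [25, 25, 25, 25, 25, 25, 1] (7 cycles, including the fixed point 0).
n − c = 151 − 7 = 144; sign = (−1)^144 = +1.

+1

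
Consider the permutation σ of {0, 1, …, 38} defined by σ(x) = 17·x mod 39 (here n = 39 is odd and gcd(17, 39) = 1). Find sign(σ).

-1

Trace 16: π^k(16) = [16, 38, 22, 23, 1, 17] for k=0..5.
Cycle lengths of π_17 on ℤ/39ℤ: [6, 6, 6, 6, 6, 6, 2, 1]; 8 cycles in total.
n − c = 39 − 8 = 31; sign = (−1)^31 = -1.
Check: (17/39) = -1 by Zolotarev.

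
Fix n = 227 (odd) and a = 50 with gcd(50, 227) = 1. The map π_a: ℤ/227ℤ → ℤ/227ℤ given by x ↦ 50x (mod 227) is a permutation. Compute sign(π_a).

Orbit of 153 under x↦50x: [153, 159, 5, 23, 15, 69, 45]… (length divides ord_227(50)).
π_50 has 2 disjoint cycles with lengths [226, 1] on {0,…,226}.
With 2 cycles on 227 points, sign = (−1)^{227−2} = -1.
Check: (50/227) = -1 by Zolotarev.

-1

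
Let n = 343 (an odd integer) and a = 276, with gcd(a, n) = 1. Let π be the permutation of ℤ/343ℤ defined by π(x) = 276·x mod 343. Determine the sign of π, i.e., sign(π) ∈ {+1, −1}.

Trace 195: π^k(195) = [195, 312, 19, 99, 227, 226, 293] for k=0..6.
Cycle type of π: 42×7 + 6×8 + 1; total 16 cycles.
sign(π) = (−1)^{n − #cycles} = (−1)^{343−16} = (−1)^327 = -1.
(276|343)_J = -1 (Zolotarev's lemma cross-check).

-1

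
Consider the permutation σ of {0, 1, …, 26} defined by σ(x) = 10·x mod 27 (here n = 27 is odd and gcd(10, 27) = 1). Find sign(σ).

+1

Trace 1: π^k(1) = [1, 10, 19] for k=0..2.
Cycle lengths of π_10 on ℤ/27ℤ: [3, 3, 3, 3, 3, 3, 1, 1, 1, 1, 1, 1, 1, 1, 1]; 15 cycles in total.
With 15 cycles on 27 points, sign = (−1)^{27−15} = +1.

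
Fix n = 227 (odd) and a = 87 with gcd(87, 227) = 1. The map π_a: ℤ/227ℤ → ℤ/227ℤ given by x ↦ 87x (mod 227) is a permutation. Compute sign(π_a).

+1

Start at x=219: 219 → 212 → 57 → 192 → 133 → 221 → 159 → … (one orbit).
Cycle lengths of π_87 on ℤ/227ℤ: [113, 113, 1]; 3 cycles in total.
n − c = 227 − 3 = 224; sign = (−1)^224 = +1.
The Jacobi symbol (87|227) = +1 (Zolotarev) agrees.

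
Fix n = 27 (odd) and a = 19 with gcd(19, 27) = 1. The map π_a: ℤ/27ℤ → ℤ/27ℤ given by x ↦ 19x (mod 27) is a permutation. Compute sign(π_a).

Start at x=19: 19 → 10 → 1 → 19 (one orbit).
Cycle type of π: 3×6 + 1×9; total 15 cycles.
n − c = 27 − 15 = 12; sign = (−1)^12 = +1.
Via Zolotarev, sign(π_{19}) = (19|27) = +1.

+1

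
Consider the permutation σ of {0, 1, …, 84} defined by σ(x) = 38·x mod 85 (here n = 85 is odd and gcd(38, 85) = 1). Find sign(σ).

Start at x=38: 38 → 84 → 47 → 1 → 38 (one orbit).
The orbit structure of x ↦ 38x mod 85: 22 orbits of sizes [4, 4, 4, 4, 4, 4, 4, 4, 4, 4, 4, 4, 4, 4, 4, 4, 4, 4, 4, 4, 4, 1].
85 − 22 = 63 transpositions; sign(π) = (−1)^63 = -1.
Zolotarev: (38|85) = -1, matching the cycle-count sign.

-1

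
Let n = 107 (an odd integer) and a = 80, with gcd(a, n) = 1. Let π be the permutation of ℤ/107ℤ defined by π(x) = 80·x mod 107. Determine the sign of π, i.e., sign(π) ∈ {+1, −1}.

-1

Orbit of 62 under x↦80x: [62, 38, 44, 96, 83, 6, 52]… (length divides ord_107(80)).
Cycle type of π: 106 + 1; total 2 cycles.
sign(π) = (−1)^{n − #cycles} = (−1)^{107−2} = (−1)^105 = -1.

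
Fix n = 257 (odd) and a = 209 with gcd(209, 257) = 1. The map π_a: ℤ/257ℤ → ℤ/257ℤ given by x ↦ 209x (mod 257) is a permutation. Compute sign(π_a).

-1

Orbit of 137 under x↦209x: [137, 106, 52, 74, 46, 105, 100]… (length divides ord_257(209)).
2 cycles of lengths [256, 1].
257 − 2 = 255 transpositions; sign(π) = (−1)^255 = -1.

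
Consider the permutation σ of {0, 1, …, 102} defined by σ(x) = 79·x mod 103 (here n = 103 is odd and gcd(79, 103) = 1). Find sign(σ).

+1

Start at x=76: 76 → 30 → 1 → 79 → 61 → 81 → 13 → … (one orbit).
Cycle type of π: 17×6 + 1; total 7 cycles.
7 cycles on 103: each ℓ→(−1)^(ℓ−1), product (−1)^96 = +1.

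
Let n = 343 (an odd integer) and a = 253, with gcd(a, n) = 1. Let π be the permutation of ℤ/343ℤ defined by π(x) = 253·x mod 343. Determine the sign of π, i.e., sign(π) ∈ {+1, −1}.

+1

Trace 204: π^k(204) = [204, 162, 169, 225, 330, 141, 1] for k=0..6.
π_253 has 19 disjoint cycles with lengths [49, 49, 49, 49, 49, 49, 7, 7, 7, 7, 7, 7, 1, 1, 1, 1, 1, 1, 1] on {0,…,342}.
With 19 cycles on 343 points, sign = (−1)^{343−19} = +1.
(253|343)_J = +1 (Zolotarev's lemma cross-check).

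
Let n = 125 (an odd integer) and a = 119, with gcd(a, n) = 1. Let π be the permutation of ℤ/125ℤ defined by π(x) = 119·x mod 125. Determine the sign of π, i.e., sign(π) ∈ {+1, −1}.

Start at x=94: 94 → 61 → 9 → 71 → 74 → 56 → 39 → … (one orbit).
π_119 has 7 disjoint cycles with lengths [50, 50, 10, 10, 2, 2, 1] on {0,…,124}.
n − c = 125 − 7 = 118; sign = (−1)^118 = +1.
The Jacobi symbol (119|125) = +1 (Zolotarev) agrees.

+1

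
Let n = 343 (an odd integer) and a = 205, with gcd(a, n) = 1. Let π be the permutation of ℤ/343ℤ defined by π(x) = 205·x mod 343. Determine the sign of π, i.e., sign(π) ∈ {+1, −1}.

+1

Start at x=317: 317 → 158 → 148 → 156 → 81 → 141 → 93 → … (one orbit).
Cycle lengths of π_205 on ℤ/343ℤ: [147, 147, 21, 21, 3, 3, 1]; 7 cycles in total.
343 − 7 = 336 transpositions; sign(π) = (−1)^336 = +1.
Zolotarev: (205|343) = +1, matching the cycle-count sign.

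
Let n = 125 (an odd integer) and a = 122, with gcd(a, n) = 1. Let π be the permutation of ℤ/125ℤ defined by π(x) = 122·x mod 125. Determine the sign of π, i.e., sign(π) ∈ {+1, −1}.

-1

Start at x=53: 53 → 91 → 102 → 69 → 43 → 121 → 12 → … (one orbit).
π_122 has 4 disjoint cycles with lengths [100, 20, 4, 1] on {0,…,124}.
With 4 cycles on 125 points, sign = (−1)^{125−4} = -1.
Check: (122/125) = -1 by Zolotarev.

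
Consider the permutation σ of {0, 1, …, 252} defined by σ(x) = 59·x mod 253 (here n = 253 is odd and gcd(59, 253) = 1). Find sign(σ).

+1

Orbit of 133 under x↦59x: [133, 4, 236, 9, 25, 210, 246]… (length divides ord_253(59)).
9 cycles of lengths [55, 55, 55, 55, 11, 11, 5, 5, 1].
With 9 cycles on 253 points, sign = (−1)^{253−9} = +1.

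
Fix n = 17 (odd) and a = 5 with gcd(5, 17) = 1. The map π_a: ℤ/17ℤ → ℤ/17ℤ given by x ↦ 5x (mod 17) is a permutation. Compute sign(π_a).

-1

Orbit of 4 under x↦5x: [4, 3, 15, 7, 1, 5, 8]… (length divides ord_17(5)).
Decompose π into cycles: lengths [16, 1] (2 cycles, including the fixed point 0).
Σ(ℓ_i−1) = 17−2 = 15; sign = (−1)^15 = -1.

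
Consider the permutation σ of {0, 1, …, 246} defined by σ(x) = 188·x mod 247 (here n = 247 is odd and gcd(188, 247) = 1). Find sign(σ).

Trace 74: π^k(74) = [74, 80, 220, 111, 120, 83, 43] for k=0..6.
Decompose π into cycles: lengths [36, 36, 36, 36, 36, 36, 12, 9, 9, 1] (10 cycles, including the fixed point 0).
Σ(ℓ_i−1) = 247−10 = 237; sign = (−1)^237 = -1.
(188|247)_J = -1 (Zolotarev's lemma cross-check).

-1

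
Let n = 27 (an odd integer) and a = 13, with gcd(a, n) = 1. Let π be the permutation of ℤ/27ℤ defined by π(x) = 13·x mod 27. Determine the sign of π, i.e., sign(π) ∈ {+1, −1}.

Start at x=7: 7 → 10 → 22 → 16 → 19 → 4 → 25 → … (one orbit).
The orbit structure of x ↦ 13x mod 27: 7 orbits of sizes [9, 9, 3, 3, 1, 1, 1].
n − c = 27 − 7 = 20; sign = (−1)^20 = +1.
(13|27)_J = +1 (Zolotarev's lemma cross-check).

+1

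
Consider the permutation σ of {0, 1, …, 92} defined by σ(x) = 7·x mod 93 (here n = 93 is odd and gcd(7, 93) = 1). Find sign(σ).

Start at x=67: 67 → 4 → 28 → 10 → 70 → 25 → 82 → … (one orbit).
Decompose π into cycles: lengths [15, 15, 15, 15, 15, 15, 1, 1, 1] (9 cycles, including the fixed point 0).
93 − 9 = 84 transpositions; sign(π) = (−1)^84 = +1.
Via Zolotarev, sign(π_{7}) = (7|93) = +1.

+1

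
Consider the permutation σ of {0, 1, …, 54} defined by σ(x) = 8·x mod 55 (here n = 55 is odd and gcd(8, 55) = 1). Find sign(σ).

Orbit of 14 under x↦8x: [14, 2, 16, 18, 34, 52, 31]… (length divides ord_55(8)).
The orbit structure of x ↦ 8x mod 55: 5 orbits of sizes [20, 20, 10, 4, 1].
sign(π) = (−1)^{n − #cycles} = (−1)^{55−5} = (−1)^50 = +1.
The Jacobi symbol (8|55) = +1 (Zolotarev) agrees.

+1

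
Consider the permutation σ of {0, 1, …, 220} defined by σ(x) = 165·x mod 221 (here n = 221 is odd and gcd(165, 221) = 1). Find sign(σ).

Trace 178: π^k(178) = [178, 198, 183, 139, 172, 92, 152] for k=0..6.
π_165 has 10 disjoint cycles with lengths [48, 48, 48, 48, 16, 3, 3, 3, 3, 1] on {0,…,220}.
sign(π) = (−1)^{n − #cycles} = (−1)^{221−10} = (−1)^211 = -1.
(165|221)_J = -1 (Zolotarev's lemma cross-check).

-1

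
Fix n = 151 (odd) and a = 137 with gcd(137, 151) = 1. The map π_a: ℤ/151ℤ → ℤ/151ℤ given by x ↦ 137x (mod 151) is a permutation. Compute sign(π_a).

+1

Start at x=20: 20 → 22 → 145 → 84 → 32 → 5 → 81 → … (one orbit).
Decompose π into cycles: lengths [75, 75, 1] (3 cycles, including the fixed point 0).
With 3 cycles on 151 points, sign = (−1)^{151−3} = +1.
The Jacobi symbol (137|151) = +1 (Zolotarev) agrees.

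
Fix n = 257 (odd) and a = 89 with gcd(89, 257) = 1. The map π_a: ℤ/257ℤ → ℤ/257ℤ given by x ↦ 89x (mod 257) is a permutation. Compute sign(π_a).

Trace 25: π^k(25) = [25, 169, 135, 193, 215, 117, 133] for k=0..6.
The orbit structure of x ↦ 89x mod 257: 3 orbits of sizes [128, 128, 1].
sign(π) = (−1)^{n − #cycles} = (−1)^{257−3} = (−1)^254 = +1.
Via Zolotarev, sign(π_{89}) = (89|257) = +1.

+1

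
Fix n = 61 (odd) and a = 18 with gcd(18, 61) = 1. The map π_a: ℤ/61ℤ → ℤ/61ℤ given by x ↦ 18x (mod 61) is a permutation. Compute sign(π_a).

-1

Trace 32: π^k(32) = [32, 27, 59, 25, 23, 48, 10] for k=0..6.
π_18 has 2 disjoint cycles with lengths [60, 1] on {0,…,60}.
n − c = 61 − 2 = 59; sign = (−1)^59 = -1.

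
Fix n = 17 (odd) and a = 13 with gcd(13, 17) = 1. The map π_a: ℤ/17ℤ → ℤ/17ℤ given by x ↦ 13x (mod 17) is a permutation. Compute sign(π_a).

Trace 1: π^k(1) = [1, 13, 16, 4] for k=0..3.
5 cycles of lengths [4, 4, 4, 4, 1].
5 cycles on 17: each ℓ→(−1)^(ℓ−1), product (−1)^12 = +1.
The Jacobi symbol (13|17) = +1 (Zolotarev) agrees.

+1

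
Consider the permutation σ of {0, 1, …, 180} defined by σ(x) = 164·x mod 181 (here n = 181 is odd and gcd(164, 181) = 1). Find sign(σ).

-1

Start at x=92: 92 → 65 → 162 → 142 → 120 → 132 → 109 → … (one orbit).
Decompose π into cycles: lengths [36, 36, 36, 36, 36, 1] (6 cycles, including the fixed point 0).
6 cycles on 181: each ℓ→(−1)^(ℓ−1), product (−1)^175 = -1.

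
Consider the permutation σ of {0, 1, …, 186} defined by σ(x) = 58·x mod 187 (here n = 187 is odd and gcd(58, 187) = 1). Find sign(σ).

-1

Orbit of 104 under x↦58x: [104, 48, 166, 91, 42, 5, 103]… (length divides ord_187(58)).
Cycle type of π: 80×2 + 16 + 5×2 + 1; total 6 cycles.
n − c = 187 − 6 = 181; sign = (−1)^181 = -1.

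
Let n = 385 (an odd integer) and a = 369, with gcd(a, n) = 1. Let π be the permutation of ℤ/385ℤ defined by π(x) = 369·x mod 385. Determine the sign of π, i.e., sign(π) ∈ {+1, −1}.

+1

Trace 1: π^k(1) = [1, 369, 256, 139, 86, 164, 71] for k=0..6.
Decompose π into cycles: lengths [30, 30, 30, 30, 30, 30, 30, 30, 30, 30, 10, 10, 10, 10, 10, 6, 6, 6, 6, 6, 2, 2, 1] (23 cycles, including the fixed point 0).
n − c = 385 − 23 = 362; sign = (−1)^362 = +1.
(369|385)_J = +1 (Zolotarev's lemma cross-check).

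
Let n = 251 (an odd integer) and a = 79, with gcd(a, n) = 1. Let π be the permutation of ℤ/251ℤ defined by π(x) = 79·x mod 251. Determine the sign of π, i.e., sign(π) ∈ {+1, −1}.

Trace 140: π^k(140) = [140, 16, 9, 209, 196, 173, 113] for k=0..6.
Cycle lengths of π_79 on ℤ/251ℤ: [125, 125, 1]; 3 cycles in total.
n − c = 251 − 3 = 248; sign = (−1)^248 = +1.
Via Zolotarev, sign(π_{79}) = (79|251) = +1.

+1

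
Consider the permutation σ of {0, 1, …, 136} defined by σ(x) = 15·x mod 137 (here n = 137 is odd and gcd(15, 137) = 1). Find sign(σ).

Orbit of 18 under x↦15x: [18, 133, 77, 59, 63, 123, 64]… (length divides ord_137(15)).
Cycle type of π: 34×4 + 1; total 5 cycles.
sign(π) = (−1)^{n − #cycles} = (−1)^{137−5} = (−1)^132 = +1.

+1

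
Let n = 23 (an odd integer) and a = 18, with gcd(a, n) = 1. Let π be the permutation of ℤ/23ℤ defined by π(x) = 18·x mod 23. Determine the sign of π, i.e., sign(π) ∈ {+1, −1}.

Start at x=3: 3 → 8 → 6 → 16 → 12 → 9 → 1 → … (one orbit).
Cycle type of π: 11×2 + 1; total 3 cycles.
With 3 cycles on 23 points, sign = (−1)^{23−3} = +1.
Via Zolotarev, sign(π_{18}) = (18|23) = +1.

+1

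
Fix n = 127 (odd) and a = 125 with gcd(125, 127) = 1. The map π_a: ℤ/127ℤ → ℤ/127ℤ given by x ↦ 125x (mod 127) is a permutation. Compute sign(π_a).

Orbit of 2 under x↦125x: [2, 123, 8, 111, 32, 63, 1]… (length divides ord_127(125)).
10 cycles of lengths [14, 14, 14, 14, 14, 14, 14, 14, 14, 1].
n − c = 127 − 10 = 117; sign = (−1)^117 = -1.
Via Zolotarev, sign(π_{125}) = (125|127) = -1.

-1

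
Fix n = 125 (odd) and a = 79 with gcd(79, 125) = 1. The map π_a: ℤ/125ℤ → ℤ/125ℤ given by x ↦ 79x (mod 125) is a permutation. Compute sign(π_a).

+1

Orbit of 4 under x↦79x: [4, 66, 89, 31, 74, 96, 84]… (length divides ord_125(79)).
7 cycles of lengths [50, 50, 10, 10, 2, 2, 1].
125 − 7 = 118 transpositions; sign(π) = (−1)^118 = +1.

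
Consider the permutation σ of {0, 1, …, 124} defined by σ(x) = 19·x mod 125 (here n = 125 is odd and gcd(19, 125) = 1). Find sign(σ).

+1

Trace 111: π^k(111) = [111, 109, 71, 99, 6, 114, 41] for k=0..6.
Cycle lengths of π_19 on ℤ/125ℤ: [50, 50, 10, 10, 2, 2, 1]; 7 cycles in total.
With 7 cycles on 125 points, sign = (−1)^{125−7} = +1.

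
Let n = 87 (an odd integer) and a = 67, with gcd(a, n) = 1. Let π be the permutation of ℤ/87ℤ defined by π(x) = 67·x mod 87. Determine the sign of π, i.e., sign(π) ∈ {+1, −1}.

Trace 22: π^k(22) = [22, 82, 13, 1, 67, 52, 4] for k=0..6.
The orbit structure of x ↦ 67x mod 87: 9 orbits of sizes [14, 14, 14, 14, 14, 14, 1, 1, 1].
Σ(ℓ_i−1) = 87−9 = 78; sign = (−1)^78 = +1.

+1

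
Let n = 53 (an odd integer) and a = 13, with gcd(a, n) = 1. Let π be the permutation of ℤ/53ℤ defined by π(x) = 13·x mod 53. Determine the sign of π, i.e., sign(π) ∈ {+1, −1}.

Orbit of 16 under x↦13x: [16, 49, 1, 13, 10, 24, 47]… (length divides ord_53(13)).
Cycle lengths of π_13 on ℤ/53ℤ: [13, 13, 13, 13, 1]; 5 cycles in total.
Σ(ℓ_i−1) = 53−5 = 48; sign = (−1)^48 = +1.
The Jacobi symbol (13|53) = +1 (Zolotarev) agrees.

+1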